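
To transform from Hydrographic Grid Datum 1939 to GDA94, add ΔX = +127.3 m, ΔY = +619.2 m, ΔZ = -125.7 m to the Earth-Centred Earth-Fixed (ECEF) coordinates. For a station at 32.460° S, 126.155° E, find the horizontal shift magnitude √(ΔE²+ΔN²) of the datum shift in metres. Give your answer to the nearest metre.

The local east axis at (φ, λ) is (−sin λ, cos λ, 0), so ΔE = −sin(126.155°)·127.3 + cos(126.155°)·619.2 = -468.10 m.
The local north axis is (−sin φ cos λ, −sin φ sin λ, cos φ), giving ΔN = -40.309 + 268.332 − 106.061 = 121.96 m.
Horizontal magnitude = √(ΔE² + ΔN²) = √((-468.10)² + 121.96²) = 483.72 m.

484 m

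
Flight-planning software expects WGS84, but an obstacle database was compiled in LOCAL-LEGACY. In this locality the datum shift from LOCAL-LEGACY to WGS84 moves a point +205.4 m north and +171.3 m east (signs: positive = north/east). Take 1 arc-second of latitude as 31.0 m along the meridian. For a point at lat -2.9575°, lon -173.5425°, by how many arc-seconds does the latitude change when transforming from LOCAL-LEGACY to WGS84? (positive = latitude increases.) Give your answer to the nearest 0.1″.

1″ of latitude = 31.00 m, so Δφ = 205.4 / 31.00 = 6.626″.

Δφ = 6.6″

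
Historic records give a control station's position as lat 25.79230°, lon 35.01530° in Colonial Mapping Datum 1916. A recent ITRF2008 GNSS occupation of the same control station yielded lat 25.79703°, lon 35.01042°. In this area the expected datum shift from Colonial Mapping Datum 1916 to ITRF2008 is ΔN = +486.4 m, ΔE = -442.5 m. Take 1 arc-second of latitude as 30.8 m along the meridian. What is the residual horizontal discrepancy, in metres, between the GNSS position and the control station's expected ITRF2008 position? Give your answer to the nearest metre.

Observed coordinate differences: Δφ = +0.00473°, Δλ = -0.00488°.
Converting to metres (1° lat = 110880 m, cos φ = 0.900377): observed ΔN = 524.5 m, observed ΔE = -487.2 m.
Subtracting the expected shift leaves a residual of 524.5 − (486.4) = 38.1 m north and -487.2 − (-442.5) = -44.7 m east.
Residual distance = √(38.1² + (-44.7)²) = 58.7 m.

59 m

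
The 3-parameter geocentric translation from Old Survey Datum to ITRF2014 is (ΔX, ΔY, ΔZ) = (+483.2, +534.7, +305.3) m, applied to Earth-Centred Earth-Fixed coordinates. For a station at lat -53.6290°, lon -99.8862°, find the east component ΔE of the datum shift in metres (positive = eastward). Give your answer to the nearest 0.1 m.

The local east axis at (φ, λ) is (−sin λ, cos λ, 0), so ΔE = −sin(-99.8862°)·483.2 + cos(-99.8862°)·534.7 = 384.22 m.

ΔE = 384.2 m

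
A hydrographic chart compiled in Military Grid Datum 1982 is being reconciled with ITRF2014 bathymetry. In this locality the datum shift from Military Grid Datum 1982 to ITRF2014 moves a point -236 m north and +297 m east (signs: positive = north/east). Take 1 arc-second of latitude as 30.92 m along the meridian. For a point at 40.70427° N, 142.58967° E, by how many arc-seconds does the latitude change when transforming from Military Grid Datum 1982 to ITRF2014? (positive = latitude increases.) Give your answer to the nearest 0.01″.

Δφ = -7.63″

1″ of latitude = 30.92 m, so Δφ = -236.0 / 30.92 = -7.633″.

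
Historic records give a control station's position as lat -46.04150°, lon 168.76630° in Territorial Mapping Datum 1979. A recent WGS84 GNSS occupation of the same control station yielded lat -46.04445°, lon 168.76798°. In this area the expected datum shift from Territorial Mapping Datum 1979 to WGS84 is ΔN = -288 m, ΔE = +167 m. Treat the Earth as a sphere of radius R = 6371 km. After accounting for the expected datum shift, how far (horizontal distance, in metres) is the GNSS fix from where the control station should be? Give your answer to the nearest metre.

55 m

Observed coordinate differences: Δφ = -0.00295°, Δλ = +0.00168°.
Converting to metres (1° lat = 111195 m, cos φ = 0.694137): observed ΔN = -328.0 m, observed ΔE = 129.7 m.
Subtracting the expected shift leaves a residual of -328.0 − (-288) = -40.0 m north and 129.7 − (167) = -37.3 m east.
Residual distance = √((-40.0)² + (-37.3)²) = 54.7 m.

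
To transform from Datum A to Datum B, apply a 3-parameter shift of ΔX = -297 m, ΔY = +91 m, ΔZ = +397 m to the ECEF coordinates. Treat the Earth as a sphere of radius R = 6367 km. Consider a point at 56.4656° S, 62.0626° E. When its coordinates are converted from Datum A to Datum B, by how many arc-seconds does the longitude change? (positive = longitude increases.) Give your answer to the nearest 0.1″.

Δλ = 17.9″

sin φ = -0.833554, cos φ = 0.552438, sin λ = 0.883460, cos λ = 0.468507.
East component: ΔE = −sin λ·ΔX + cos λ·ΔY = −(0.883460)(-297) + (0.468507)(91) = 305.02 m.
1° of latitude spans πR/180 = 111125 m; at latitude φ, 1° of longitude spans that × cos φ = 61389.7 m, so Δλ = 305.02 / 61389.7 × 3600 = 17.887″.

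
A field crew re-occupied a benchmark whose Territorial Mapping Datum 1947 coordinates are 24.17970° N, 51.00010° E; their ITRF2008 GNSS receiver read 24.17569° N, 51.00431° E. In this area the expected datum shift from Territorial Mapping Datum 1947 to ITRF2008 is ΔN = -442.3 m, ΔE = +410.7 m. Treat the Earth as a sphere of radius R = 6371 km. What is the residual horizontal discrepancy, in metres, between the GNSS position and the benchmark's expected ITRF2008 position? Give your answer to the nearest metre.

Observed coordinate differences: Δφ = -0.00401°, Δλ = +0.00421°.
Converting to metres (1° lat = 111195 m, cos φ = 0.912265): observed ΔN = -445.9 m, observed ΔE = 427.1 m.
Subtracting the expected shift leaves a residual of -445.9 − (-442.3) = -3.6 m north and 427.1 − (410.7) = 16.4 m east.
Residual distance = √((-3.6)² + 16.4²) = 16.7 m.

17 m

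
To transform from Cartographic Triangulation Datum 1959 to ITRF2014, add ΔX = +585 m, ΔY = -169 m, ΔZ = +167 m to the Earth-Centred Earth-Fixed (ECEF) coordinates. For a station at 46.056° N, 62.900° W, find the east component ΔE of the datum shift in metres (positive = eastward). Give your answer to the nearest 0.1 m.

ΔE = 443.8 m

The local east axis at (φ, λ) is (−sin λ, cos λ, 0), so ΔE = −sin(-62.900°)·585 + cos(-62.900°)·(-169) = 443.79 m.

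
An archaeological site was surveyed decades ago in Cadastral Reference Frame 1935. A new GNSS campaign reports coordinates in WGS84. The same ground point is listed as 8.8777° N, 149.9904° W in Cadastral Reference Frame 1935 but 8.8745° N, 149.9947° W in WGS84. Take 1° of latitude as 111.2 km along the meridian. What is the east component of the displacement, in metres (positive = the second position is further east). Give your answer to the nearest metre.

Δφ = 8.8745° − 8.8777° = -0.0032°; Δλ = -149.9947° − -149.9904° = -0.0043°.
ΔN = Δφ × 111200 = -355.8 m; ΔE = Δλ × 111200 × cos(8.8777°) = -0.0043 × 111200 × 0.988020 = -472.4 m.

ΔE = -472 m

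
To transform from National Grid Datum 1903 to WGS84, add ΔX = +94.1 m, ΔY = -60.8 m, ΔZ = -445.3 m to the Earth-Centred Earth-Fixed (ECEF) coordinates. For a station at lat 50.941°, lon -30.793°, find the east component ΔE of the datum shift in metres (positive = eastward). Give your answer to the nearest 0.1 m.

ΔE = -4.1 m

The local east axis at (φ, λ) is (−sin λ, cos λ, 0), so ΔE = −sin(-30.793°)·94.1 + cos(-30.793°)·(-60.8) = -4.06 m.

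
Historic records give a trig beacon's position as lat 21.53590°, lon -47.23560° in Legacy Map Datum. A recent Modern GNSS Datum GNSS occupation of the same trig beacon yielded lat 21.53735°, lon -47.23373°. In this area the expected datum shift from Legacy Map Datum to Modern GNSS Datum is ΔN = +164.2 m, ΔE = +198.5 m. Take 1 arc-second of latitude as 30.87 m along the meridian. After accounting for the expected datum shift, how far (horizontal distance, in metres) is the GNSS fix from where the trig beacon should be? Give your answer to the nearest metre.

Observed coordinate differences: Δφ = +0.00145°, Δλ = +0.00187°.
Converting to metres (1° lat = 111132 m, cos φ = 0.930188): observed ΔN = 161.1 m, observed ΔE = 193.3 m.
Subtracting the expected shift leaves a residual of 161.1 − (164.2) = -3.1 m north and 193.3 − (198.5) = -5.2 m east.
Residual distance = √((-3.1)² + (-5.2)²) = 6.0 m.

6 m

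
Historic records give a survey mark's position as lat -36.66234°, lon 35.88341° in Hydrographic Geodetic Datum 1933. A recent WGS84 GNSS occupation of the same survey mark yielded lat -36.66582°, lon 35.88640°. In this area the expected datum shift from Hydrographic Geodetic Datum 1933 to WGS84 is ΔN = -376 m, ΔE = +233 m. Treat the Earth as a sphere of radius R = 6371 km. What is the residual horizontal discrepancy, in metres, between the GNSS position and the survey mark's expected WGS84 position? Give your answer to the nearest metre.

Observed coordinate differences: Δφ = -0.00348°, Δλ = +0.00299°.
Converting to metres (1° lat = 111195 m, cos φ = 0.802168): observed ΔN = -387.0 m, observed ΔE = 266.7 m.
Subtracting the expected shift leaves a residual of -387.0 − (-376) = -11.0 m north and 266.7 − (233) = 33.7 m east.
Residual distance = √((-11.0)² + 33.7²) = 35.4 m.

35 m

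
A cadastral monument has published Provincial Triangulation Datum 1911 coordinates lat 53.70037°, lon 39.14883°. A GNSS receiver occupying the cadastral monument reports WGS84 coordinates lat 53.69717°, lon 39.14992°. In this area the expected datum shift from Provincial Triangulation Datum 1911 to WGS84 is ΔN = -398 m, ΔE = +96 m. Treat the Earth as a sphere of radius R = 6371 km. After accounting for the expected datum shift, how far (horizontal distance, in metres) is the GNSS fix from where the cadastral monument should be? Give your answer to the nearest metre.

49 m

Observed coordinate differences: Δφ = -0.00320°, Δλ = +0.00109°.
Converting to metres (1° lat = 111195 m, cos φ = 0.592008): observed ΔN = -355.8 m, observed ΔE = 71.8 m.
Subtracting the expected shift leaves a residual of -355.8 − (-398) = 42.2 m north and 71.8 − (96) = -24.2 m east.
Residual distance = √(42.2² + (-24.2)²) = 48.6 m.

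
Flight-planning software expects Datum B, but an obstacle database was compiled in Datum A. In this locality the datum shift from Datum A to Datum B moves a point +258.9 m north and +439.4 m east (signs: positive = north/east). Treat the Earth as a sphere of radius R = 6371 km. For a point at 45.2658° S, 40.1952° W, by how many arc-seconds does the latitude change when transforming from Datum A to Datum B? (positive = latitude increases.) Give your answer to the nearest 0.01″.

On a sphere of radius R, 1 rad of latitude = R, so Δφ = ΔN / R = 258.9 / 6371000 = 4.0637e-05 rad = 8.382″.

Δφ = 8.38″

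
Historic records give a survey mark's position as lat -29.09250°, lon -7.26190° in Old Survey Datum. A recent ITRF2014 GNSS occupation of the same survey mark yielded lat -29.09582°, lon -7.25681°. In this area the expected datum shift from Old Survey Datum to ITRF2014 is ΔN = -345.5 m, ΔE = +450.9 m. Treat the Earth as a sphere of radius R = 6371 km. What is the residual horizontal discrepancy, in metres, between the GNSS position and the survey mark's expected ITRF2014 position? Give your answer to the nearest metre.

50 m

Observed coordinate differences: Δφ = -0.00332°, Δλ = +0.00509°.
Converting to metres (1° lat = 111195 m, cos φ = 0.873836): observed ΔN = -369.2 m, observed ΔE = 494.6 m.
Subtracting the expected shift leaves a residual of -369.2 − (-345.5) = -23.7 m north and 494.6 − (450.9) = 43.7 m east.
Residual distance = √((-23.7)² + 43.7²) = 49.7 m.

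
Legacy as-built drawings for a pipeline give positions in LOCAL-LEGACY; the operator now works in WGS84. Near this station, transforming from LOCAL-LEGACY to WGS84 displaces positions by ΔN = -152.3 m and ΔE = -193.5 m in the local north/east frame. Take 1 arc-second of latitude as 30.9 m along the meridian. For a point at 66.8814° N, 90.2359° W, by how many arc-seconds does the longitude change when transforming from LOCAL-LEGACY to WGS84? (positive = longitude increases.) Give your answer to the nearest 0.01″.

At latitude 66.8814°, cos φ = 0.392636.
1″ of longitude at this latitude = 30.90 × cos φ = 12.1324 m, so Δλ = -193.5 / 12.1324 = -15.949″.

Δλ = -15.95″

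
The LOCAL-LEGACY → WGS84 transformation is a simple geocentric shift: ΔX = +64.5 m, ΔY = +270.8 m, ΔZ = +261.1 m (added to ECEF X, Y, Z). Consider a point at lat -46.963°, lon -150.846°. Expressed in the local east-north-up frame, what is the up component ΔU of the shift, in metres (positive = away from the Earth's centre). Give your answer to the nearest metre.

The local up (radial) axis is (cos φ cos λ, cos φ sin λ, sin φ), giving ΔU = -38.443 − 90.033 − 190.841 = -319.32 m.

ΔU = -319 m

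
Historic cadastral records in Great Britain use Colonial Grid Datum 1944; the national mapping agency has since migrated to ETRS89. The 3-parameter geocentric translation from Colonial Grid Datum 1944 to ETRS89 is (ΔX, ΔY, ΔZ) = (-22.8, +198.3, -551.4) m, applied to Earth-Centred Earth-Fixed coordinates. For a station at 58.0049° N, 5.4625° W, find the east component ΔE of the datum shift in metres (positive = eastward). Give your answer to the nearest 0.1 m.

At φ = 58.0049°, λ = -5.4625°: sin φ = 0.848093, cos φ = 0.529847, sin λ = -0.095194, cos λ = 0.995459.
ΔE = −sin λ·ΔX + cos λ·ΔY = −(-0.095194)·(-22.8) + (0.995459)·(198.3) = 195.23 m.

ΔE = 195.2 m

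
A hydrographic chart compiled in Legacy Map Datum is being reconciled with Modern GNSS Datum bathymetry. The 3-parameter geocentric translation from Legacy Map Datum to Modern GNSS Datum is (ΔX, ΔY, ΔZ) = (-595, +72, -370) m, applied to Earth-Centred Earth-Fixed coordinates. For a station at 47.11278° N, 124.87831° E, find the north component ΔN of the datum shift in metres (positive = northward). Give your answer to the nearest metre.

ΔN = -544 m

At φ = 47.11278°, λ = 124.87831°: sin φ = 0.732695, cos φ = 0.680557, sin λ = 0.820368, cos λ = -0.571835.
ΔN = −sin φ cos λ·ΔX − sin φ sin λ·ΔY + cos φ·ΔZ = −(0.732695)(-0.571835)(-595) − (0.732695)(0.820368)(72) + (0.680557)(-370) = -544.38 m.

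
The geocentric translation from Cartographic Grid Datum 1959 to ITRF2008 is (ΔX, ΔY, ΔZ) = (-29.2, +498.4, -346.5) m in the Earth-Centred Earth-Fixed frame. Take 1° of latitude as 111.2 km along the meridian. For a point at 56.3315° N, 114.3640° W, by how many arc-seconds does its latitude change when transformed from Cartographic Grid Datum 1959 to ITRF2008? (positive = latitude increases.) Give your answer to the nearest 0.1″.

Δφ = 5.7″

sin φ = 0.832259, cos φ = 0.554387, sin λ = -0.910943, cos λ = -0.412532.
North component: ΔN = −sin φ cos λ·ΔX − sin φ sin λ·ΔY + cos φ·ΔZ = −(0.832259)(-0.412532)(-29.2) − (0.832259)(-0.910943)(498.4) + (0.554387)(-346.5) = 175.74 m.
1° of latitude spans 111200 m, so Δφ = 175.74 / 111200 × 3600 = 5.689″.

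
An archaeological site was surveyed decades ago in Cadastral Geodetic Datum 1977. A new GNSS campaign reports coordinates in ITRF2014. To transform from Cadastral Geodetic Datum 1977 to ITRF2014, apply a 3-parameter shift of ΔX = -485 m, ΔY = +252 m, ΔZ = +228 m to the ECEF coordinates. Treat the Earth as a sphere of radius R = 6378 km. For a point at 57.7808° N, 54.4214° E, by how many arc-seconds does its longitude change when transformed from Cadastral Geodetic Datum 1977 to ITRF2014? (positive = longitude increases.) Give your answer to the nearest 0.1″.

sin φ = 0.846015, cos φ = 0.533160, sin λ = 0.813318, cos λ = 0.581819.
East component: ΔE = −sin λ·ΔX + cos λ·ΔY = −(0.813318)(-485) + (0.581819)(252) = 541.08 m.
1° of latitude spans πR/180 = 111317 m; at latitude φ, 1° of longitude spans that × cos φ = 59349.8 m, so Δλ = 541.08 / 59349.8 × 3600 = 32.820″.

Δλ = 32.8″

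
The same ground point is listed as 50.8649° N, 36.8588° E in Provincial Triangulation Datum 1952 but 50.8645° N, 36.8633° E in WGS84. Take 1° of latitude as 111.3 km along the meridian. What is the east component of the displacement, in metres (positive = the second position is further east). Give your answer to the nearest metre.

ΔE = 316 m

Δφ = 50.8645° − 50.8649° = -0.0004°; Δλ = 36.8633° − 36.8588° = +0.0045°.
ΔN = Δφ × 111300 = -44.5 m; ΔE = Δλ × 111300 × cos(50.8649°) = +0.0045 × 111300 × 0.631151 = 316.1 m.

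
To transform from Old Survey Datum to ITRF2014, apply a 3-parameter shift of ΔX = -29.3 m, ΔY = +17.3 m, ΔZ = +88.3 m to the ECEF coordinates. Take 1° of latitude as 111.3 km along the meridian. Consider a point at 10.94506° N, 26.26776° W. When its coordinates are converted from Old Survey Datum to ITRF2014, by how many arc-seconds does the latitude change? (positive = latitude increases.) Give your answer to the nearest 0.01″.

Δφ = 3.01″

sin φ = 0.189868, cos φ = 0.981810, sin λ = -0.442567, cos λ = 0.896736.
North component: ΔN = −sin φ cos λ·ΔX − sin φ sin λ·ΔY + cos φ·ΔZ = −(0.189868)(0.896736)(-29.3) − (0.189868)(-0.442567)(17.3) + (0.981810)(88.3) = 93.14 m.
1° of latitude spans 111300 m, so Δφ = 93.14 / 111300 × 3600 = 3.012″.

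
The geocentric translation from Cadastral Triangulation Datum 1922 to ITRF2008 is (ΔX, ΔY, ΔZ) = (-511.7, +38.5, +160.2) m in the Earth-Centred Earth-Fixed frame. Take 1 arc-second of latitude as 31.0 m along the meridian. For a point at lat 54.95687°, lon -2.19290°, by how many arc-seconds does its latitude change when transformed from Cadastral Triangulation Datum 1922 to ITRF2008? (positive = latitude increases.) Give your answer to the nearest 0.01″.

sin φ = 0.818720, cos φ = 0.574193, sin λ = -0.038264, cos λ = 0.999268.
North component: ΔN = −sin φ cos λ·ΔX − sin φ sin λ·ΔY + cos φ·ΔZ = −(0.818720)(0.999268)(-511.7) − (0.818720)(-0.038264)(38.5) + (0.574193)(160.2) = 511.82 m.
1° of latitude spans 3600 × 31.00 = 111600 m, so Δφ = 511.82 / 111600 × 3600 = 16.510″.

Δφ = 16.51″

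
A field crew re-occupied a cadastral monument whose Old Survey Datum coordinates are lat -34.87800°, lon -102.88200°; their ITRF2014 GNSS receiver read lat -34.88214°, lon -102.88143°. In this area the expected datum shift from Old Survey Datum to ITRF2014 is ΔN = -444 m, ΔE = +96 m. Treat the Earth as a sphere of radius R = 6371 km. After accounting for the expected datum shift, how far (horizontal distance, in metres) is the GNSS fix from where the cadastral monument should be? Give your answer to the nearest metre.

Observed coordinate differences: Δφ = -0.00414°, Δλ = +0.00057°.
Converting to metres (1° lat = 111195 m, cos φ = 0.820372): observed ΔN = -460.3 m, observed ΔE = 52.0 m.
Subtracting the expected shift leaves a residual of -460.3 − (-444) = -16.3 m north and 52.0 − (96) = -44.0 m east.
Residual distance = √((-16.3)² + (-44.0)²) = 46.9 m.

47 m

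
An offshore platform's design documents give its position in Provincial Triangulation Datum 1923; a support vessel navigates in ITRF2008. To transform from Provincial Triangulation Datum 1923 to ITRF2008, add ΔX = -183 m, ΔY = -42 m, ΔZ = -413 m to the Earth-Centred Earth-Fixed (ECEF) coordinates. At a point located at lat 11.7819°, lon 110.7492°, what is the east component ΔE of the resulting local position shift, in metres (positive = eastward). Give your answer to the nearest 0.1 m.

ΔE = 186.0 m

At φ = 11.7819°, λ = 110.7492°: sin φ = 0.204187, cos φ = 0.978932, sin λ = 0.935140, cos λ = -0.354278.
ΔE = −sin λ·ΔX + cos λ·ΔY = −(0.935140)·(-183) + (-0.354278)·(-42) = 186.01 m.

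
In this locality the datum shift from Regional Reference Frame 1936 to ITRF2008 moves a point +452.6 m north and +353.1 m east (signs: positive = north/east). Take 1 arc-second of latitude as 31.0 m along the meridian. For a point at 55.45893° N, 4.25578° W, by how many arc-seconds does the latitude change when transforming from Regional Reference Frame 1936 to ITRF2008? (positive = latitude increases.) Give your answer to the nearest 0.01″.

1″ of latitude = 31.00 m, so Δφ = 452.6 / 31.00 = 14.600″.

Δφ = 14.60″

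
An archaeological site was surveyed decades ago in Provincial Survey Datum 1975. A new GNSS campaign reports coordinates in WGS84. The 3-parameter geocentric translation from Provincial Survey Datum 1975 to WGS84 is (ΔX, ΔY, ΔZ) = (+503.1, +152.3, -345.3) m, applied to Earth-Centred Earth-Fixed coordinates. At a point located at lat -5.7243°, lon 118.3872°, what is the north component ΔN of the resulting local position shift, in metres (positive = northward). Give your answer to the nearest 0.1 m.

ΔN = -354.1 m

The local north axis is (−sin φ cos λ, −sin φ sin λ, cos φ), giving ΔN = -23.857 + 13.364 − 343.578 = -354.07 m.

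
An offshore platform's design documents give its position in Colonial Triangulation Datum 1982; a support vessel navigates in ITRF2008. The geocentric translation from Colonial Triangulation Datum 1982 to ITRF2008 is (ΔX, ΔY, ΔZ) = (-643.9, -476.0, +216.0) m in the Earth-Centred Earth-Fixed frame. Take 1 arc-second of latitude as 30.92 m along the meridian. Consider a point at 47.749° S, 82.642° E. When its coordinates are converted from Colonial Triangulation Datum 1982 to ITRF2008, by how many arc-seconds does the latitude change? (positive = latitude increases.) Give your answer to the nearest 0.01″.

sin φ = -0.740206, cos φ = 0.672380, sin λ = 0.991765, cos λ = 0.128069.
North component: ΔN = −sin φ cos λ·ΔX − sin φ sin λ·ΔY + cos φ·ΔZ = −(-0.740206)(0.128069)(-643.9) − (-0.740206)(0.991765)(-476.0) + (0.672380)(216.0) = -265.24 m.
1° of latitude spans 3600 × 30.92 = 111312 m, so Δφ = -265.24 / 111312 × 3600 = -8.578″.

Δφ = -8.58″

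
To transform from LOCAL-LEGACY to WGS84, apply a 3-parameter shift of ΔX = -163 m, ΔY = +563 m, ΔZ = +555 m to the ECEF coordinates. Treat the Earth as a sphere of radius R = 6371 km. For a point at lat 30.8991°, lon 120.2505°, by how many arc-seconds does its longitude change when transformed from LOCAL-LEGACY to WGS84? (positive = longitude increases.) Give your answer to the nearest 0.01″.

sin φ = 0.513528, cos φ = 0.858073, sin λ = 0.863831, cos λ = -0.503782.
East component: ΔE = −sin λ·ΔX + cos λ·ΔY = −(0.863831)(-163) + (-0.503782)(563) = -142.82 m.
1° of latitude spans πR/180 = 111195 m; at latitude φ, 1° of longitude spans that × cos φ = 95413.4 m, so Δλ = -142.82 / 95413.4 × 3600 = -5.389″.

Δλ = -5.39″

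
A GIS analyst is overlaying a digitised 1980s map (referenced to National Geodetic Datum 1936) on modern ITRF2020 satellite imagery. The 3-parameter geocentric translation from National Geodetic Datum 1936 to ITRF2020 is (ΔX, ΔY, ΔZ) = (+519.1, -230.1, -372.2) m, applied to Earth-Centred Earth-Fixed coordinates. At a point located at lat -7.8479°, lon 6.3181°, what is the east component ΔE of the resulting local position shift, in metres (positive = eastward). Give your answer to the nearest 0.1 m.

At φ = -7.8479°, λ = 6.3181°: sin φ = -0.136544, cos φ = 0.990634, sin λ = 0.110048, cos λ = 0.993926.
ΔE = −sin λ·ΔX + cos λ·ΔY = −(0.110048)·(519.1) + (0.993926)·(-230.1) = -285.83 m.

ΔE = -285.8 m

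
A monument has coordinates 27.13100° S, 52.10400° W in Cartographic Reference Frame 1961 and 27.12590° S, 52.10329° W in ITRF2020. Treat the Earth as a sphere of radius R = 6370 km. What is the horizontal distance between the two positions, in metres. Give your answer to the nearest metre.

Δφ = -27.12590° − -27.13100° = +0.00510°; Δλ = -52.10329° − -52.10400° = +0.00071°.
1° along a meridian = πR/180 = 111177 m.
ΔN = Δφ × 111177 = 567.0 m; ΔE = Δλ × 111177 × cos(-27.13100°) = +0.00071 × 111177 × 0.889966 = 70.3 m.
Distance = √(ΔE² + ΔN²) = √(70.3² + 567.0²) = 571.3 m.

571 m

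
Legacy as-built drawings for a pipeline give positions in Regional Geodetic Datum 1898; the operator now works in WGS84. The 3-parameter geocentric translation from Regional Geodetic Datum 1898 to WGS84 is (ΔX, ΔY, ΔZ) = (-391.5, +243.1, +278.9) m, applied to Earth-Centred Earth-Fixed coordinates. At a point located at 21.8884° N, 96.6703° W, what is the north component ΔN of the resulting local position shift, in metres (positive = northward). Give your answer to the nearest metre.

ΔN = 332 m

At φ = 21.8884°, λ = -96.6703°: sin φ = 0.372800, cos φ = 0.927912, sin λ = -0.993231, cos λ = -0.116156.
ΔN = −sin φ cos λ·ΔX − sin φ sin λ·ΔY + cos φ·ΔZ = −(0.372800)(-0.116156)(-391.5) − (0.372800)(-0.993231)(243.1) + (0.927912)(278.9) = 331.86 m.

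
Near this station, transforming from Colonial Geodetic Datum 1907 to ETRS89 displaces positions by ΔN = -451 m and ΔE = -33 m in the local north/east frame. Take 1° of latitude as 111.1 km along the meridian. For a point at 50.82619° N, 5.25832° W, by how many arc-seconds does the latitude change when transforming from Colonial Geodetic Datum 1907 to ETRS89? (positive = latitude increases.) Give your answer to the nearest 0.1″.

1° of latitude = 111.1 km, so Δφ = -451.0 / 111100 = -0.0040594° = -14.614″.

Δφ = -14.6″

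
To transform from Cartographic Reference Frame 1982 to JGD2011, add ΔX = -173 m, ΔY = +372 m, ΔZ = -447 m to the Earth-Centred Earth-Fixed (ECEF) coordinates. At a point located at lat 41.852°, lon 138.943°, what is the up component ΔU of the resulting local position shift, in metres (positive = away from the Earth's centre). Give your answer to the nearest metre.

The local up (radial) axis is (cos φ cos λ, cos φ sin λ, sin φ), giving ΔU = 97.170 + 181.997 − 298.242 = -19.08 m.

ΔU = -19 m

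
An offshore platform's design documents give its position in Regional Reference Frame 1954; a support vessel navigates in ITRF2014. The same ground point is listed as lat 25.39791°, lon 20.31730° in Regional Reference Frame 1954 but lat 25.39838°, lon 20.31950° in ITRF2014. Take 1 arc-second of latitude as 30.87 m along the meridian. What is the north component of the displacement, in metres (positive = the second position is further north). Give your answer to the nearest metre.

Δφ = 25.39838° − 25.39791° = +0.00047°; Δλ = 20.31950° − 20.31730° = +0.00220°.
1° of latitude = 3600 × 30.87 = 111132 m.
ΔN = Δφ × 111132 = 52.2 m; ΔE = Δλ × 111132 × cos(25.39791°) = +0.00220 × 111132 × 0.903351 = 220.9 m.

ΔN = 52 m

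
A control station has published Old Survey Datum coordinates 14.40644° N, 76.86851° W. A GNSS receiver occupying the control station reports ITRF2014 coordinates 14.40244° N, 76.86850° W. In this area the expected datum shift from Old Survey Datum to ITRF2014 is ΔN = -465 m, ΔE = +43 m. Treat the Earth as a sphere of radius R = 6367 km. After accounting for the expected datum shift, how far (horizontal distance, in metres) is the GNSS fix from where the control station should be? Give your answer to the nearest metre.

47 m

Observed coordinate differences: Δφ = -0.00400°, Δλ = +0.00001°.
Converting to metres (1° lat = 111125 m, cos φ = 0.968555): observed ΔN = -444.5 m, observed ΔE = 1.1 m.
Subtracting the expected shift leaves a residual of -444.5 − (-465) = 20.5 m north and 1.1 − (43) = -41.9 m east.
Residual distance = √(20.5² + (-41.9)²) = 46.7 m.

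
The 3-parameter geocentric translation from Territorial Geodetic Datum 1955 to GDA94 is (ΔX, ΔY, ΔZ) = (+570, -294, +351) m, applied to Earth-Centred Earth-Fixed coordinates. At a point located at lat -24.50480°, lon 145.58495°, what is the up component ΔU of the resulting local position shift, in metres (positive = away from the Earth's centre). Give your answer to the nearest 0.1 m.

ΔU = -724.7 m

At φ = -24.50480°, λ = 145.58495°: sin φ = -0.414769, cos φ = 0.909927, sin λ = 0.565184, cos λ = -0.824965.
ΔU = cos φ cos λ·ΔX + cos φ sin λ·ΔY + sin φ·ΔZ = (0.909927)(-0.824965)(570) + (0.909927)(0.565184)(-294) + (-0.414769)(351) = -724.66 m.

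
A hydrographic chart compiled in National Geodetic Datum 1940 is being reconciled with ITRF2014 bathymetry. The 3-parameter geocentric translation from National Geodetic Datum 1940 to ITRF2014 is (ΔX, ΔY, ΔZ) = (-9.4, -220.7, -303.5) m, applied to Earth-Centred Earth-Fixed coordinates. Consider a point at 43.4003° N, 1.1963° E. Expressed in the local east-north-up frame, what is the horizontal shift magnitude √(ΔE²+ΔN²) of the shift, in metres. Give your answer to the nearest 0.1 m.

The local east axis at (φ, λ) is (−sin λ, cos λ, 0), so ΔE = −sin(1.1963°)·(-9.4) + cos(1.1963°)·(-220.7) = -220.46 m.
The local north axis is (−sin φ cos λ, −sin φ sin λ, cos φ), giving ΔN = 6.457 + 3.166 − 220.514 = -210.89 m.
Horizontal magnitude = √(ΔE² + ΔN²) = √((-220.46)² + (-210.89)²) = 305.08 m.

305.1 m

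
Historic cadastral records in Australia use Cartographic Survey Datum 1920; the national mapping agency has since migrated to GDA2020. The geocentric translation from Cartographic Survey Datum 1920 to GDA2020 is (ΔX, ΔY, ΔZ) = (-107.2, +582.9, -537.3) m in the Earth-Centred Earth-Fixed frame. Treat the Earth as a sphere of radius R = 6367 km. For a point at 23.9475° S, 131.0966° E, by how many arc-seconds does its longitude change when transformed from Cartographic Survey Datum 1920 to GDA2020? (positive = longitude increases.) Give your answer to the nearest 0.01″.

sin φ = -0.405899, cos φ = 0.913918, sin λ = 0.753602, cos λ = -0.657331.
East component: ΔE = −sin λ·ΔX + cos λ·ΔY = −(0.753602)(-107.2) + (-0.657331)(582.9) = -302.37 m.
1° of latitude spans πR/180 = 111125 m; at latitude φ, 1° of longitude spans that × cos φ = 101559.2 m, so Δλ = -302.37 / 101559.2 × 3600 = -10.718″.

Δλ = -10.72″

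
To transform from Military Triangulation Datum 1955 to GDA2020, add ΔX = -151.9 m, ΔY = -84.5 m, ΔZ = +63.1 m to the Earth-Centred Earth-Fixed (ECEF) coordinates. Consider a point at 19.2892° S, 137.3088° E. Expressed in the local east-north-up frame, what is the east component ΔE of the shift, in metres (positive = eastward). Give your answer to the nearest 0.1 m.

At φ = -19.2892°, λ = 137.3088°: sin φ = -0.330336, cos φ = 0.943863, sin λ = 0.678047, cos λ = -0.735019.
ΔE = −sin λ·ΔX + cos λ·ΔY = −(0.678047)·(-151.9) + (-0.735019)·(-84.5) = 165.10 m.

ΔE = 165.1 m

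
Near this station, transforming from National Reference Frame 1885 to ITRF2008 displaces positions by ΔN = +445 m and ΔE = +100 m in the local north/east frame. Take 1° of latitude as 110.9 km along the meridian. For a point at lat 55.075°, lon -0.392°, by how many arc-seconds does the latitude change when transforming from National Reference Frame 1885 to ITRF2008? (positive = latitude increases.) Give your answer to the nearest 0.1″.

Δφ = 14.4″

1° of latitude = 110.9 km, so Δφ = 445.0 / 110900 = 0.0040126° = 14.445″.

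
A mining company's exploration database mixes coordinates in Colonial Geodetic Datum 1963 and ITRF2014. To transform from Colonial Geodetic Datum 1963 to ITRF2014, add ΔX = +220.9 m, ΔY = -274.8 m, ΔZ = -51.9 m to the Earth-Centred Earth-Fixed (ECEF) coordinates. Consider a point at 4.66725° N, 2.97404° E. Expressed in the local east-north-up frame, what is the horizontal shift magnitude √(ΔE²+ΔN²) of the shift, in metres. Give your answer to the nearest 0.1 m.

294.0 m

At φ = 4.66725°, λ = 2.97404°: sin φ = 0.081369, cos φ = 0.996684, sin λ = 0.051883, cos λ = 0.998653.
ΔE = −sin λ·ΔX + cos λ·ΔY = −(0.051883)·(220.9) + (0.998653)·(-274.8) = -285.89 m.
ΔN = −sin φ cos λ·ΔX − sin φ sin λ·ΔY + cos φ·ΔZ = −(0.081369)(0.998653)(220.9) − (0.081369)(0.051883)(-274.8) + (0.996684)(-51.9) = -68.52 m.
Horizontal magnitude = √(ΔE² + ΔN²) = √((-285.89)² + (-68.52)²) = 293.99 m.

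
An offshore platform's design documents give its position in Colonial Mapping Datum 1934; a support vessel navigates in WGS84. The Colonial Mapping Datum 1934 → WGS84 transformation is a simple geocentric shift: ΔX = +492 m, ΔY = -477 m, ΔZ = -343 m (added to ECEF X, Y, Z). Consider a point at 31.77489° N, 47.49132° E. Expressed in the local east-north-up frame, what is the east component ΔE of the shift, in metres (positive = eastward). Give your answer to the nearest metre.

ΔE = -685 m

At φ = 31.77489°, λ = 47.49132°: sin φ = 0.526583, cos φ = 0.850124, sin λ = 0.737175, cos λ = 0.675702.
ΔE = −sin λ·ΔX + cos λ·ΔY = −(0.737175)·(492) + (0.675702)·(-477) = -685.00 m.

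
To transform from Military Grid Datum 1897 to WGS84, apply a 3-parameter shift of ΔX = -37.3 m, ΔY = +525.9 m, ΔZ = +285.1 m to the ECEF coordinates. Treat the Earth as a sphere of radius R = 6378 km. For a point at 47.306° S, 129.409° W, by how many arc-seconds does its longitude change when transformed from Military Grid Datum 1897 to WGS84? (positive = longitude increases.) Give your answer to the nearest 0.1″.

sin φ = -0.734986, cos φ = 0.678083, sin λ = -0.772634, cos λ = -0.634852.
East component: ΔE = −sin λ·ΔX + cos λ·ΔY = −(-0.772634)(-37.3) + (-0.634852)(525.9) = -362.69 m.
1° of latitude spans πR/180 = 111317 m; at latitude φ, 1° of longitude spans that × cos φ = 75482.2 m, so Δλ = -362.69 / 75482.2 × 3600 = -17.298″.

Δλ = -17.3″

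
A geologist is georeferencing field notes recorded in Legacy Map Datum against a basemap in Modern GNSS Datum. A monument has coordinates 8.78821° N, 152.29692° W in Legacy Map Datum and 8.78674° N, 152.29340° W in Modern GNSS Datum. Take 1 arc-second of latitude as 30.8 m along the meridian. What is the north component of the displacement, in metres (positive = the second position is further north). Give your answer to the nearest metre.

ΔN = -163 m

Δφ = 8.78674° − 8.78821° = -0.00147°; Δλ = -152.29340° − -152.29692° = +0.00352°.
1° of latitude = 3600 × 30.80 = 110880 m.
ΔN = Δφ × 110880 = -163.0 m; ΔE = Δλ × 110880 × cos(8.78821°) = +0.00352 × 110880 × 0.988260 = 385.7 m.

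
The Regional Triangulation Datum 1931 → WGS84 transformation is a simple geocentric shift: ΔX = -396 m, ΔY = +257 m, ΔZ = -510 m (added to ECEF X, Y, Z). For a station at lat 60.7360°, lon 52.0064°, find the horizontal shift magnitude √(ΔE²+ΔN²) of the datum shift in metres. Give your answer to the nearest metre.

516 m

At φ = 60.7360°, λ = 52.0064°: sin φ = 0.872377, cos φ = 0.488834, sin λ = 0.788080, cos λ = 0.615573.
ΔE = −sin λ·ΔX + cos λ·ΔY = −(0.788080)·(-396) + (0.615573)·(257) = 470.28 m.
ΔN = −sin φ cos λ·ΔX − sin φ sin λ·ΔY + cos φ·ΔZ = −(0.872377)(0.615573)(-396) − (0.872377)(0.788080)(257) + (0.488834)(-510) = -213.34 m.
Horizontal magnitude = √(ΔE² + ΔN²) = √(470.28² + (-213.34)²) = 516.41 m.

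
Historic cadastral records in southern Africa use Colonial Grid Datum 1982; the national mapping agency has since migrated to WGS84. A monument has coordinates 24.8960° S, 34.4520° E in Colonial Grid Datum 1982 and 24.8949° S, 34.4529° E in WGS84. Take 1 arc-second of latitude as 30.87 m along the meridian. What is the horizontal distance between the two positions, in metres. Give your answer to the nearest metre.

152 m

Δφ = -24.8949° − -24.8960° = +0.0011°; Δλ = 34.4529° − 34.4520° = +0.0009°.
1° of latitude = 3600 × 30.87 = 111132 m.
ΔN = Δφ × 111132 = 122.2 m; ΔE = Δλ × 111132 × cos(-24.8960°) = +0.0009 × 111132 × 0.907073 = 90.7 m.
Distance = √(ΔE² + ΔN²) = √(90.7² + 122.2²) = 152.2 m.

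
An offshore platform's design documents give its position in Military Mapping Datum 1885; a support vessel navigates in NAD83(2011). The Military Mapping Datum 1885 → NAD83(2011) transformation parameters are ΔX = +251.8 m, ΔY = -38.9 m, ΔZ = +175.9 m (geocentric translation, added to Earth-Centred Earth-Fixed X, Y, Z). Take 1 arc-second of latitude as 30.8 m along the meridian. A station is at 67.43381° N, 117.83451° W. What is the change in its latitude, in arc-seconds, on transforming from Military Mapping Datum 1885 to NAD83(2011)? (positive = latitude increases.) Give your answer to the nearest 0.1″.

sin φ = 0.923437, cos φ = 0.383750, sin λ = -0.884300, cos λ = -0.466919.
North component: ΔN = −sin φ cos λ·ΔX − sin φ sin λ·ΔY + cos φ·ΔZ = −(0.923437)(-0.466919)(251.8) − (0.923437)(-0.884300)(-38.9) + (0.383750)(175.9) = 144.30 m.
1° of latitude spans 3600 × 30.80 = 110880 m, so Δφ = 144.30 / 110880 × 3600 = 4.685″.

Δφ = 4.7″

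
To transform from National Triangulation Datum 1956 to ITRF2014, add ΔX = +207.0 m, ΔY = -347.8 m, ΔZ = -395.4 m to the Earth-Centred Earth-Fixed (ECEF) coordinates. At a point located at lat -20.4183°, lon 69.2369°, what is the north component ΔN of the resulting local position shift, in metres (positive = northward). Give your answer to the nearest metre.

The local north axis is (−sin φ cos λ, −sin φ sin λ, cos φ), giving ΔN = 25.601 − 113.457 − 370.557 = -458.41 m.

ΔN = -458 m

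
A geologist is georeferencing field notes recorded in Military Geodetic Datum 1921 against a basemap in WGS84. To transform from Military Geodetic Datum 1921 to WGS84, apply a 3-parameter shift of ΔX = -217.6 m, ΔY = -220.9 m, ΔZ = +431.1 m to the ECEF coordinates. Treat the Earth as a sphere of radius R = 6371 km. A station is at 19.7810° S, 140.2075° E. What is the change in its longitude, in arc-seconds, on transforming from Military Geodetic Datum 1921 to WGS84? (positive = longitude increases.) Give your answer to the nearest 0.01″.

Δλ = 10.63″

sin φ = -0.338426, cos φ = 0.940993, sin λ = 0.640009, cos λ = -0.768367.
East component: ΔE = −sin λ·ΔX + cos λ·ΔY = −(0.640009)(-217.6) + (-0.768367)(-220.9) = 309.00 m.
1° of latitude spans πR/180 = 111195 m; at latitude φ, 1° of longitude spans that × cos φ = 104633.7 m, so Δλ = 309.00 / 104633.7 × 3600 = 10.631″.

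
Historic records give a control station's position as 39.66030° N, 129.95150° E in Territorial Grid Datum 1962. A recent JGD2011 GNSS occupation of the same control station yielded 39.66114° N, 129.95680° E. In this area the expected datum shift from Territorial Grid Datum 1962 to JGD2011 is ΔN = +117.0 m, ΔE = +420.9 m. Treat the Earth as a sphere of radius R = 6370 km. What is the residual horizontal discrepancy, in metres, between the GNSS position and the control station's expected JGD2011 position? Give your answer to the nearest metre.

40 m

Observed coordinate differences: Δφ = +0.00084°, Δλ = +0.00530°.
Converting to metres (1° lat = 111177 m, cos φ = 0.769842): observed ΔN = 93.4 m, observed ΔE = 453.6 m.
Subtracting the expected shift leaves a residual of 93.4 − (117.0) = -23.6 m north and 453.6 − (420.9) = 32.7 m east.
Residual distance = √((-23.6)² + 32.7²) = 40.4 m.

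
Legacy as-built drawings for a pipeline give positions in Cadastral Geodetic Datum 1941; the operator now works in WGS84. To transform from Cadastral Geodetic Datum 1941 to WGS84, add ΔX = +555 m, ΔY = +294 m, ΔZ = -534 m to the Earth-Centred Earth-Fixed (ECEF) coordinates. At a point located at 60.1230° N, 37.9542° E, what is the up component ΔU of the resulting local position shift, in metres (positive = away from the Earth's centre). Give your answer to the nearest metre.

At φ = 60.1230°, λ = 37.9542°: sin φ = 0.867097, cos φ = 0.498140, sin λ = 0.615031, cos λ = 0.788503.
ΔU = cos φ cos λ·ΔX + cos φ sin λ·ΔY + sin φ·ΔZ = (0.498140)(0.788503)(555) + (0.498140)(0.615031)(294) + (0.867097)(-534) = -154.96 m.

ΔU = -155 m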